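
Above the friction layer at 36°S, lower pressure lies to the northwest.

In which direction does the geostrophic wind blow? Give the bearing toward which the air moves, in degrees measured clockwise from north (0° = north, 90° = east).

The pressure-gradient force points toward the northwest (bearing 315°).
Geostrophic balance: in the Southern Hemisphere the Coriolis force deflects motion to the left, so the geostrophic wind blows 90° to the left of the pressure-gradient force (low pressure on the right).
Rotating 315° by 90° counterclockwise gives 225° — the wind blows toward the southwest.

225°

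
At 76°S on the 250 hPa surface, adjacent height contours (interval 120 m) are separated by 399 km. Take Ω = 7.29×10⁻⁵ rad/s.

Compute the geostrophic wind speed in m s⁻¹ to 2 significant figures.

Coriolis parameter at 76°S:
f = 2Ω sin φ = 2 × 7.29×10⁻⁵ × sin 76° = 1.41×10⁻⁴ s⁻¹
Height gradient: |∂Z/∂n| = 120 m / 399000 m = 3.01×10⁻⁴
On a pressure surface, geostrophic balance gives V_g = (g/f)|∂Z/∂n|:
V_g = 9.81 × 3.01×10⁻⁴ / 1.41×10⁻⁴ = 20.9 m/s

21 m s⁻¹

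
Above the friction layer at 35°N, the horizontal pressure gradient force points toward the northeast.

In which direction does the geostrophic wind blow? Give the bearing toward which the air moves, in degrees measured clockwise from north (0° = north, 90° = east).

The pressure-gradient force points toward the northeast (bearing 045°).
Geostrophic balance: in the Northern Hemisphere the Coriolis force deflects motion to the right, so the geostrophic wind blows 90° to the right of the pressure-gradient force (low pressure on the left).
Rotating 045° by 90° clockwise gives 135° — the wind blows toward the southeast.

135°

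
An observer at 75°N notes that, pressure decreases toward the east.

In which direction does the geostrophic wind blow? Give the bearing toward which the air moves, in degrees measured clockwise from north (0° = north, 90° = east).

The pressure-gradient force points toward the east (bearing 090°).
Geostrophic balance: in the Northern Hemisphere the Coriolis force deflects motion to the right, so the geostrophic wind blows 90° to the right of the pressure-gradient force (low pressure on the left).
Rotating 090° by 90° clockwise gives 180° — the wind blows toward the south.

180°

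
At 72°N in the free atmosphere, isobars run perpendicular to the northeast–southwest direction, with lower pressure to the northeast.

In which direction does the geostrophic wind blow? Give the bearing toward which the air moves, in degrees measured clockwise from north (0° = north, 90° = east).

The pressure-gradient force points toward the northeast (bearing 045°).
Geostrophic balance: in the Northern Hemisphere the Coriolis force deflects motion to the right, so the geostrophic wind blows 90° to the right of the pressure-gradient force (low pressure on the left).
Rotating 045° by 90° clockwise gives 135° — the wind blows toward the southeast.

135°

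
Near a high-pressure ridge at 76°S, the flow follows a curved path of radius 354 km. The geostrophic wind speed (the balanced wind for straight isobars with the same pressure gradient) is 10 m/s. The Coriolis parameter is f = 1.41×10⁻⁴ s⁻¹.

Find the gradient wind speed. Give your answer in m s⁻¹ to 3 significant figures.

Around a high, pressure-gradient force acts outward with centrifugal, so Coriolis balances both:
fV = (1/ρ)|∂P/∂n| + V²/R  →  V² − fR·V + fR·V_g = 0
With fR = 1.41×10⁻⁴ × 354×10³ m = 49.9 m/s:
V = [fR − √((fR)² − 4 fR V_g)]/2 = [49.9 − √(49.9² − 4×49.9×10)]/2 = 13.8 m/s
Supergeostrophic (V > V_g = 10 m/s), as expected around a high.

13.8 m s⁻¹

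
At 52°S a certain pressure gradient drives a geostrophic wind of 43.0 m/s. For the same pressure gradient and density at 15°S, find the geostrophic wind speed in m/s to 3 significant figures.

131 m/s

With the same pressure gradient and density, V_g ∝ 1/f ∝ 1/sin φ.
V₂ = V₁ · sin φ₁ / sin φ₂ = 43.0 × sin 52° / sin 15°
V₂ = 43.0 × 0.7880/0.2588 = 131 m/s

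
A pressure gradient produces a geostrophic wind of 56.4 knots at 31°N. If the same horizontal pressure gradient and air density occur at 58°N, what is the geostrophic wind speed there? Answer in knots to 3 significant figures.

With the same pressure gradient and density, V_g ∝ 1/f ∝ 1/sin φ.
V₂ = V₁ · sin φ₁ / sin φ₂ = 56.4 × sin 31° / sin 58°
V₂ = 56.4 × 0.5150/0.8480 = 34.3 knots

34.3 knots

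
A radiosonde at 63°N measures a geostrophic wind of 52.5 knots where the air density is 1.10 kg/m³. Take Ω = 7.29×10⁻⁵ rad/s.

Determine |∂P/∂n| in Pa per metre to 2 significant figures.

3.9×10⁻³ Pa/m

Coriolis parameter at 63°N:
f = 2Ω sin φ = 2 × 7.29×10⁻⁵ × sin 63° = 1.30×10⁻⁴ s⁻¹
Wind speed in SI: 52.5 knots = 27.0 m/s
Geostrophic balance rearranged: |∂P/∂n| = f ρ V_g
|∂P/∂n| = 1.30×10⁻⁴ × 1.10 × 27.0 = 3.86×10⁻³ Pa/m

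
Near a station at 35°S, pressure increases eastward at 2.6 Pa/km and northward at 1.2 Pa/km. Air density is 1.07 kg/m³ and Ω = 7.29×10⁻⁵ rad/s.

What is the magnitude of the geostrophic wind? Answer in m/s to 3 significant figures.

Coriolis parameter at 35°S:
f = 2Ω sin φ = 2 × 7.29×10⁻⁵ × sin 35° = 8.36×10⁻⁵ s⁻¹
In the Southern Hemisphere f is negative: f = −8.36×10⁻⁵ s⁻¹.
Component geostrophic relations (x east, y north):
u_g = −(1/(fρ)) ∂P/∂y,  v_g = (1/(fρ)) ∂P/∂x
u_g = −(1.2×10⁻³)/(−8.36×10⁻⁵ × 1.07) = 13.4 m/s;  v_g = (2.6×10⁻³)/(−8.36×10⁻⁵ × 1.07) = −29.1 m/s
|V_g| = √(u_g² + v_g²) = 32.0 m/s

32.0 m/s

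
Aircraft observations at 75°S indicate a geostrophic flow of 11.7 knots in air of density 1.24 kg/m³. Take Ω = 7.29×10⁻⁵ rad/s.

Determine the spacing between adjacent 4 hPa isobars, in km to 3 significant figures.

381 km

Coriolis parameter at 75°S:
f = 2Ω sin φ = 2 × 7.29×10⁻⁵ × sin 75° = 1.41×10⁻⁴ s⁻¹
Wind speed in SI: 11.7 knots = 6.02 m/s
Geostrophic balance rearranged: |∂P/∂n| = f ρ V_g
|∂P/∂n| = 1.41×10⁻⁴ × 1.24 × 6.02 = 1.05×10⁻³ Pa/m
Isobar spacing: Δn = ΔP/|∂P/∂n| = 400 Pa / 1.05×10⁻³ Pa/m = 380551 m ≈ 381 km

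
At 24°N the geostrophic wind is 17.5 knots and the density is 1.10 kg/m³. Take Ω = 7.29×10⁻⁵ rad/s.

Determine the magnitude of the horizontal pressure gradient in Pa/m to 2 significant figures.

Coriolis parameter at 24°N:
f = 2Ω sin φ = 2 × 7.29×10⁻⁵ × sin 24° = 5.93×10⁻⁵ s⁻¹
Wind speed in SI: 17.5 knots = 9.00 m/s
Geostrophic balance rearranged: |∂P/∂n| = f ρ V_g
|∂P/∂n| = 5.93×10⁻⁵ × 1.10 × 9.00 = 5.87×10⁻⁴ Pa/m

5.9×10⁻⁴ Pa/m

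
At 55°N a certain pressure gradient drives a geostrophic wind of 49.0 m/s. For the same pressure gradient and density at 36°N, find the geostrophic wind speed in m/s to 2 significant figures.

With the same pressure gradient and density, V_g ∝ 1/f ∝ 1/sin φ.
V₂ = V₁ · sin φ₁ / sin φ₂ = 49.0 × sin 55° / sin 36°
V₂ = 49.0 × 0.8192/0.5878 = 68 m/s

68 m/s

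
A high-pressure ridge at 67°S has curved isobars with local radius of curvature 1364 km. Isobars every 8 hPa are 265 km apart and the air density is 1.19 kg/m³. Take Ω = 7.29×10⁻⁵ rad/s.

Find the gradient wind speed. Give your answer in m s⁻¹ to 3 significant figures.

Coriolis parameter at 67°S:
f = 2Ω sin φ = 2 × 7.29×10⁻⁵ × sin 67° = 1.34×10⁻⁴ s⁻¹
Pressure gradient: |∂P/∂n| = 800 Pa / 265000 m = 3.02×10⁻³ Pa/m
Geostrophic speed: V_g = |∂P/∂n|/(fρ) = 3.02×10⁻³/(1.34×10⁻⁴ × 1.19) = 18.9 m/s
Around a high, pressure-gradient force acts outward with centrifugal, so Coriolis balances both:
fV = (1/ρ)|∂P/∂n| + V²/R  →  V² − fR·V + fR·V_g = 0
With fR = 1.34×10⁻⁴ × 1364×10³ m = 183 m/s:
V = [fR − √((fR)² − 4 fR V_g)]/2 = [183 − √(183² − 4×183×18.9)]/2 = 21.4 m/s
Supergeostrophic (V > V_g = 18.9 m/s), as expected around a high.

21.4 m s⁻¹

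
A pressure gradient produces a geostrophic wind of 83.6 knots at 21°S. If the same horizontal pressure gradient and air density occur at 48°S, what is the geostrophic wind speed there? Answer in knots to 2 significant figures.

With the same pressure gradient and density, V_g ∝ 1/f ∝ 1/sin φ.
V₂ = V₁ · sin φ₁ / sin φ₂ = 83.6 × sin 21° / sin 48°
V₂ = 83.6 × 0.3584/0.7431 = 40 knots

40 knots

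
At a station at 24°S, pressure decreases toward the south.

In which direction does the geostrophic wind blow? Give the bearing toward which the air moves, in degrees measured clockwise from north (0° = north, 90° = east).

The pressure-gradient force points toward the south (bearing 180°).
Geostrophic balance: in the Southern Hemisphere the Coriolis force deflects motion to the left, so the geostrophic wind blows 90° to the left of the pressure-gradient force (low pressure on the right).
Rotating 180° by 90° counterclockwise gives 090° — the wind blows toward the east.

090°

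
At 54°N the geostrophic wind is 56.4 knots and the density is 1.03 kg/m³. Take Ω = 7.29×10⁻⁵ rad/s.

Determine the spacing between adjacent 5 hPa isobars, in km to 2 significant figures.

Coriolis parameter at 54°N:
f = 2Ω sin φ = 2 × 7.29×10⁻⁵ × sin 54° = 1.18×10⁻⁴ s⁻¹
Wind speed in SI: 56.4 knots = 29.0 m/s
Geostrophic balance rearranged: |∂P/∂n| = f ρ V_g
|∂P/∂n| = 1.18×10⁻⁴ × 1.03 × 29.0 = 3.53×10⁻³ Pa/m
Isobar spacing: Δn = ΔP/|∂P/∂n| = 500 Pa / 3.53×10⁻³ Pa/m = 141841 m ≈ 140 km

140 km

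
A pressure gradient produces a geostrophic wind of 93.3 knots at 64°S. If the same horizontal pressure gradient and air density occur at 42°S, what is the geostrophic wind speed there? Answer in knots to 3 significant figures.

With the same pressure gradient and density, V_g ∝ 1/f ∝ 1/sin φ.
V₂ = V₁ · sin φ₁ / sin φ₂ = 93.3 × sin 64° / sin 42°
V₂ = 93.3 × 0.8988/0.6691 = 125 knots

125 knots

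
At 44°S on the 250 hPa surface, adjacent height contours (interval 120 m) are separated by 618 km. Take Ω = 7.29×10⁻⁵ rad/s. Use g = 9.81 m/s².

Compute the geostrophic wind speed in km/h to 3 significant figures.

67.7 km/h

Coriolis parameter at 44°S:
f = 2Ω sin φ = 2 × 7.29×10⁻⁵ × sin 44° = 1.01×10⁻⁴ s⁻¹
Height gradient: |∂Z/∂n| = 120 m / 618000 m = 1.94×10⁻⁴
On a pressure surface, geostrophic balance gives V_g = (g/f)|∂Z/∂n|:
V_g = 9.81 × 1.94×10⁻⁴ / 1.01×10⁻⁴ = 18.8 m/s
Converting: 18.8 m/s × 3.6 = 67.7 km/h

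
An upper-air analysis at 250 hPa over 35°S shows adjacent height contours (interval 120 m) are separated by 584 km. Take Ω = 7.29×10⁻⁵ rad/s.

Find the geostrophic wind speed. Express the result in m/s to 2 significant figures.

Coriolis parameter at 35°S:
f = 2Ω sin φ = 2 × 7.29×10⁻⁵ × sin 35° = 8.36×10⁻⁵ s⁻¹
Height gradient: |∂Z/∂n| = 120 m / 584000 m = 2.05×10⁻⁴
On a pressure surface, geostrophic balance gives V_g = (g/f)|∂Z/∂n|:
V_g = 9.81 × 2.05×10⁻⁴ / 8.36×10⁻⁵ = 24.1 m/s

24 m/s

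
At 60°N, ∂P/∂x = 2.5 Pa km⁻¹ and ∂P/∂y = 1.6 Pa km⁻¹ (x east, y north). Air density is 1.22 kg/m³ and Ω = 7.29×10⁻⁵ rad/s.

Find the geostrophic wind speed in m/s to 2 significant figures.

19 m/s

Coriolis parameter at 60°N:
f = 2Ω sin φ = 2 × 7.29×10⁻⁵ × sin 60° = 1.26×10⁻⁴ s⁻¹
Component geostrophic relations (x east, y north):
u_g = −(1/(fρ)) ∂P/∂y,  v_g = (1/(fρ)) ∂P/∂x
u_g = −(1.6×10⁻³)/(1.26×10⁻⁴ × 1.22) = −10.4 m/s;  v_g = (2.5×10⁻³)/(1.26×10⁻⁴ × 1.22) = 16.2 m/s
|V_g| = √(u_g² + v_g²) = 19.3 m/s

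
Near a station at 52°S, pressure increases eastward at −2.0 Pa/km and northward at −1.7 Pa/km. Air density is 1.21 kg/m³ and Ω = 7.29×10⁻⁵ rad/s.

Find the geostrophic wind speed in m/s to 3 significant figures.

18.9 m/s

Coriolis parameter at 52°S:
f = 2Ω sin φ = 2 × 7.29×10⁻⁵ × sin 52° = 1.15×10⁻⁴ s⁻¹
In the Southern Hemisphere f is negative: f = −1.15×10⁻⁴ s⁻¹.
Component geostrophic relations (x east, y north):
u_g = −(1/(fρ)) ∂P/∂y,  v_g = (1/(fρ)) ∂P/∂x
u_g = −(−1.7×10⁻³)/(−1.15×10⁻⁴ × 1.21) = −12.2 m/s;  v_g = (−2.0×10⁻³)/(−1.15×10⁻⁴ × 1.21) = 14.4 m/s
|V_g| = √(u_g² + v_g²) = 18.9 m/s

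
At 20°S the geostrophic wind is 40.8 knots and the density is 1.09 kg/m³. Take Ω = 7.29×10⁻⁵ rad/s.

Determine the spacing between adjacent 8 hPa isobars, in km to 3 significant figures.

Coriolis parameter at 20°S:
f = 2Ω sin φ = 2 × 7.29×10⁻⁵ × sin 20° = 4.99×10⁻⁵ s⁻¹
Wind speed in SI: 40.8 knots = 21.0 m/s
Geostrophic balance rearranged: |∂P/∂n| = f ρ V_g
|∂P/∂n| = 4.99×10⁻⁵ × 1.09 × 21.0 = 1.14×10⁻³ Pa/m
Isobar spacing: Δn = ΔP/|∂P/∂n| = 800 Pa / 1.14×10⁻³ Pa/m = 701223 m ≈ 701 km

701 km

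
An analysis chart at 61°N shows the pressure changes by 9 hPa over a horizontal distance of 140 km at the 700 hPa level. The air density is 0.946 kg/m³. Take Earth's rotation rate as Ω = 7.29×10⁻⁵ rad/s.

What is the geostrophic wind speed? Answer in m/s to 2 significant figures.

Coriolis parameter at 61°N:
f = 2Ω sin φ = 2 × 7.29×10⁻⁵ × sin 61° = 1.28×10⁻⁴ s⁻¹
Pressure gradient: |∂P/∂n| = 900 Pa / 140000 m = 6.43×10⁻³ Pa/m
Geostrophic balance (pressure-gradient force = Coriolis force):
V_g = (1/(fρ)) |∂P/∂n| = 6.43×10⁻³ / (1.28×10⁻⁴ × 0.946) = 53.3 m/s

53 m/s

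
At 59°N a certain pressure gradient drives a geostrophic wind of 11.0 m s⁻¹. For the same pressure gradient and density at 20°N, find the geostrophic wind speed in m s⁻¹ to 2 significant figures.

28 m s⁻¹

With the same pressure gradient and density, V_g ∝ 1/f ∝ 1/sin φ.
V₂ = V₁ · sin φ₁ / sin φ₂ = 11.0 × sin 59° / sin 20°
V₂ = 11.0 × 0.8572/0.3420 = 28 m s⁻¹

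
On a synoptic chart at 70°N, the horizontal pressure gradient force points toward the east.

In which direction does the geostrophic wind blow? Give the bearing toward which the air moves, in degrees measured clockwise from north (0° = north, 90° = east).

The pressure-gradient force points toward the east (bearing 090°).
Geostrophic balance: in the Northern Hemisphere the Coriolis force deflects motion to the right, so the geostrophic wind blows 90° to the right of the pressure-gradient force (low pressure on the left).
Rotating 090° by 90° clockwise gives 180° — the wind blows toward the south.

180°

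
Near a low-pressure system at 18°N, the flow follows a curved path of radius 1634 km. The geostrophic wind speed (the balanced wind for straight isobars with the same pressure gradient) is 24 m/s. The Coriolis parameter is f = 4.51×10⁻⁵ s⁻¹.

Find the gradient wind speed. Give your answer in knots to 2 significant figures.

Around a low, centrifugal force acts outward with Coriolis, so pressure-gradient force balances both:
(1/ρ)|∂P/∂n| = fV + V²/R  →  V² + fR·V − fR·V_g = 0
With fR = 4.51×10⁻⁵ × 1634×10³ m = 73.7 m/s:
V = [−fR + √((fR)² + 4 fR V_g)]/2 = [−73.7 + √(73.7² + 4×73.7×24)]/2 = 19.1 m/s
Subgeostrophic (V < V_g = 24 m/s), as expected around a low.
Converting: 19.1 m/s × 1.944 = 37 knots

37 knots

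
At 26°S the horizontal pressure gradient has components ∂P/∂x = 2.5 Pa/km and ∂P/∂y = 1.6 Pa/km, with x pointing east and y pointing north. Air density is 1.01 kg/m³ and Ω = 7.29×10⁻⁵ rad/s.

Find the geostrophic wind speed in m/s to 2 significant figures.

Coriolis parameter at 26°S:
f = 2Ω sin φ = 2 × 7.29×10⁻⁵ × sin 26° = 6.39×10⁻⁵ s⁻¹
In the Southern Hemisphere f is negative: f = −6.39×10⁻⁵ s⁻¹.
Component geostrophic relations (x east, y north):
u_g = −(1/(fρ)) ∂P/∂y,  v_g = (1/(fρ)) ∂P/∂x
u_g = −(1.6×10⁻³)/(−6.39×10⁻⁵ × 1.01) = 24.8 m/s;  v_g = (2.5×10⁻³)/(−6.39×10⁻⁵ × 1.01) = −38.7 m/s
|V_g| = √(u_g² + v_g²) = 46.0 m/s

46 m/s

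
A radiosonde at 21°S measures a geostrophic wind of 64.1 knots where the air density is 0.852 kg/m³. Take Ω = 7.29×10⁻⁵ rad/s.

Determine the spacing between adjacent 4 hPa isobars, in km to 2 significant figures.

270 km

Coriolis parameter at 21°S:
f = 2Ω sin φ = 2 × 7.29×10⁻⁵ × sin 21° = 5.23×10⁻⁵ s⁻¹
Wind speed in SI: 64.1 knots = 33.0 m/s
Geostrophic balance rearranged: |∂P/∂n| = f ρ V_g
|∂P/∂n| = 5.23×10⁻⁵ × 0.852 × 33.0 = 1.47×10⁻³ Pa/m
Isobar spacing: Δn = ΔP/|∂P/∂n| = 400 Pa / 1.47×10⁻³ Pa/m = 272482 m ≈ 270 km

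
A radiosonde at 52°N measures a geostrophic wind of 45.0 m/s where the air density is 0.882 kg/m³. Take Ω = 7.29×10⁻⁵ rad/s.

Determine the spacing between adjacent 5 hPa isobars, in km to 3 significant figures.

Coriolis parameter at 52°N:
f = 2Ω sin φ = 2 × 7.29×10⁻⁵ × sin 52° = 1.15×10⁻⁴ s⁻¹
Geostrophic balance rearranged: |∂P/∂n| = f ρ V_g
|∂P/∂n| = 1.15×10⁻⁴ × 0.882 × 45.0 = 4.56×10⁻³ Pa/m
Isobar spacing: Δn = ΔP/|∂P/∂n| = 500 Pa / 4.56×10⁻³ Pa/m = 109648 m ≈ 110 km

110 km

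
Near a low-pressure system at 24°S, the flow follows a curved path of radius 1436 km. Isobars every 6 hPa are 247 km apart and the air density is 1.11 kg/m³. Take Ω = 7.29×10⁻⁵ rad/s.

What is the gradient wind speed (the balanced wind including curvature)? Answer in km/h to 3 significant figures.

Coriolis parameter at 24°S:
f = 2Ω sin φ = 2 × 7.29×10⁻⁵ × sin 24° = 5.93×10⁻⁵ s⁻¹
Pressure gradient: |∂P/∂n| = 600 Pa / 247000 m = 2.43×10⁻³ Pa/m
Geostrophic speed: V_g = |∂P/∂n|/(fρ) = 2.43×10⁻³/(5.93×10⁻⁵ × 1.11) = 36.9 m/s
Around a low, centrifugal force acts outward with Coriolis, so pressure-gradient force balances both:
(1/ρ)|∂P/∂n| = fV + V²/R  →  V² + fR·V − fR·V_g = 0
With fR = 5.93×10⁻⁵ × 1436×10³ m = 85.2 m/s:
V = [−fR + √((fR)² + 4 fR V_g)]/2 = [−85.2 + √(85.2² + 4×85.2×36.9)]/2 = 27.8 m/s
Subgeostrophic (V < V_g = 36.9 m/s), as expected around a low.
Converting: 27.8 m/s × 3.6 = 100 km/h

100 km/h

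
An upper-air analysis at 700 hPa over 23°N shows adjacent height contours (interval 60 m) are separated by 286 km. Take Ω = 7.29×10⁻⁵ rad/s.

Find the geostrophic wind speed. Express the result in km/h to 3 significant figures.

130 km/h

Coriolis parameter at 23°N:
f = 2Ω sin φ = 2 × 7.29×10⁻⁵ × sin 23° = 5.70×10⁻⁵ s⁻¹
Height gradient: |∂Z/∂n| = 60 m / 286000 m = 2.10×10⁻⁴
On a pressure surface, geostrophic balance gives V_g = (g/f)|∂Z/∂n|:
V_g = 9.81 × 2.10×10⁻⁴ / 5.70×10⁻⁵ = 36.1 m/s
Converting: 36.1 m/s × 3.6 = 130 km/h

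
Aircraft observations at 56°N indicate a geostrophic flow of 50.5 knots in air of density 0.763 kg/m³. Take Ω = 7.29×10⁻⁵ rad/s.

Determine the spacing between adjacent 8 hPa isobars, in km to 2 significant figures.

330 km

Coriolis parameter at 56°N:
f = 2Ω sin φ = 2 × 7.29×10⁻⁵ × sin 56° = 1.21×10⁻⁴ s⁻¹
Wind speed in SI: 50.5 knots = 26.0 m/s
Geostrophic balance rearranged: |∂P/∂n| = f ρ V_g
|∂P/∂n| = 1.21×10⁻⁴ × 0.763 × 26.0 = 2.40×10⁻³ Pa/m
Isobar spacing: Δn = ΔP/|∂P/∂n| = 800 Pa / 2.40×10⁻³ Pa/m = 333891 m ≈ 330 km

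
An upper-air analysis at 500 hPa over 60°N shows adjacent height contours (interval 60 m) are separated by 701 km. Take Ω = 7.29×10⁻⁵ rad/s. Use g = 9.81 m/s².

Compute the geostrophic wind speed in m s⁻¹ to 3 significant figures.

Coriolis parameter at 60°N:
f = 2Ω sin φ = 2 × 7.29×10⁻⁵ × sin 60° = 1.26×10⁻⁴ s⁻¹
Height gradient: |∂Z/∂n| = 60 m / 701000 m = 8.56×10⁻⁵
On a pressure surface, geostrophic balance gives V_g = (g/f)|∂Z/∂n|:
V_g = 9.81 × 8.56×10⁻⁵ / 1.26×10⁻⁴ = 6.65 m/s

6.65 m s⁻¹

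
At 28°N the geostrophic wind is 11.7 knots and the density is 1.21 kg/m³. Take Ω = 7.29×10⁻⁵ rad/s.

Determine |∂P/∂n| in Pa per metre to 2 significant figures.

Coriolis parameter at 28°N:
f = 2Ω sin φ = 2 × 7.29×10⁻⁵ × sin 28° = 6.84×10⁻⁵ s⁻¹
Wind speed in SI: 11.7 knots = 6.02 m/s
Geostrophic balance rearranged: |∂P/∂n| = f ρ V_g
|∂P/∂n| = 6.84×10⁻⁵ × 1.21 × 6.02 = 4.99×10⁻⁴ Pa/m

5.0×10⁻⁴ Pa/m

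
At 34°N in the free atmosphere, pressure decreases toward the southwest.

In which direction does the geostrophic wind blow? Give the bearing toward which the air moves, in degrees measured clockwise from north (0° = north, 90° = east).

315°

The pressure-gradient force points toward the southwest (bearing 225°).
Geostrophic balance: in the Northern Hemisphere the Coriolis force deflects motion to the right, so the geostrophic wind blows 90° to the right of the pressure-gradient force (low pressure on the left).
Rotating 225° by 90° clockwise gives 315° — the wind blows toward the northwest.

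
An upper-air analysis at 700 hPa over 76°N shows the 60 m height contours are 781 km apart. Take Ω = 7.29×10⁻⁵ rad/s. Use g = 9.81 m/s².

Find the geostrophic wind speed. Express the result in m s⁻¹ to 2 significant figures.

5.3 m s⁻¹

Coriolis parameter at 76°N:
f = 2Ω sin φ = 2 × 7.29×10⁻⁵ × sin 76° = 1.41×10⁻⁴ s⁻¹
Height gradient: |∂Z/∂n| = 60 m / 781000 m = 7.68×10⁻⁵
On a pressure surface, geostrophic balance gives V_g = (g/f)|∂Z/∂n|:
V_g = 9.81 × 7.68×10⁻⁵ / 1.41×10⁻⁴ = 5.33 m/s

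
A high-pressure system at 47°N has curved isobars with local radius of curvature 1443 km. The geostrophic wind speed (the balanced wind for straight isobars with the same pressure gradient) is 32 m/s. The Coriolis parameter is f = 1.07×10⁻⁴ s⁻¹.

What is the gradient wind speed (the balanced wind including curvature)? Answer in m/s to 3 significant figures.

Around a high, pressure-gradient force acts outward with centrifugal, so Coriolis balances both:
fV = (1/ρ)|∂P/∂n| + V²/R  →  V² − fR·V + fR·V_g = 0
With fR = 1.07×10⁻⁴ × 1443×10³ m = 154 m/s:
V = [fR − √((fR)² − 4 fR V_g)]/2 = [154 − √(154² − 4×154×32)]/2 = 45.3 m/s
Supergeostrophic (V > V_g = 32 m/s), as expected around a high.

45.3 m/s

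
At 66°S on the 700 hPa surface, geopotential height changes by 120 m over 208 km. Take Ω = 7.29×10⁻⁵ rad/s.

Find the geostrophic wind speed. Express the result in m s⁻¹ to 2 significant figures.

Coriolis parameter at 66°S:
f = 2Ω sin φ = 2 × 7.29×10⁻⁵ × sin 66° = 1.33×10⁻⁴ s⁻¹
Height gradient: |∂Z/∂n| = 120 m / 208000 m = 5.77×10⁻⁴
On a pressure surface, geostrophic balance gives V_g = (g/f)|∂Z/∂n|:
V_g = 9.81 × 5.77×10⁻⁴ / 1.33×10⁻⁴ = 42.5 m/s

42 m s⁻¹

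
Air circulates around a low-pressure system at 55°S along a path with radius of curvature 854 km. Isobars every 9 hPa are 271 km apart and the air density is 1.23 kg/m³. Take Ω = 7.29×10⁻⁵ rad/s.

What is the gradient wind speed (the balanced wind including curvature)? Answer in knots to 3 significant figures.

Coriolis parameter at 55°S:
f = 2Ω sin φ = 2 × 7.29×10⁻⁵ × sin 55° = 1.19×10⁻⁴ s⁻¹
Pressure gradient: |∂P/∂n| = 900 Pa / 271000 m = 3.32×10⁻³ Pa/m
Geostrophic speed: V_g = |∂P/∂n|/(fρ) = 3.32×10⁻³/(1.19×10⁻⁴ × 1.23) = 22.6 m/s
Around a low, centrifugal force acts outward with Coriolis, so pressure-gradient force balances both:
(1/ρ)|∂P/∂n| = fV + V²/R  →  V² + fR·V − fR·V_g = 0
With fR = 1.19×10⁻⁴ × 854×10³ m = 102 m/s:
V = [−fR + √((fR)² + 4 fR V_g)]/2 = [−102 + √(102² + 4×102×22.6)]/2 = 19 m/s
Subgeostrophic (V < V_g = 22.6 m/s), as expected around a low.
Converting: 19 m/s × 1.944 = 37.0 knots

37.0 knots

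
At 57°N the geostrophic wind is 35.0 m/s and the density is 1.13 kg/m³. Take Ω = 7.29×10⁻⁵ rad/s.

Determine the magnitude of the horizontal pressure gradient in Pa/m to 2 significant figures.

4.8×10⁻³ Pa/m

Coriolis parameter at 57°N:
f = 2Ω sin φ = 2 × 7.29×10⁻⁵ × sin 57° = 1.22×10⁻⁴ s⁻¹
Geostrophic balance rearranged: |∂P/∂n| = f ρ V_g
|∂P/∂n| = 1.22×10⁻⁴ × 1.13 × 35.0 = 4.84×10⁻³ Pa/m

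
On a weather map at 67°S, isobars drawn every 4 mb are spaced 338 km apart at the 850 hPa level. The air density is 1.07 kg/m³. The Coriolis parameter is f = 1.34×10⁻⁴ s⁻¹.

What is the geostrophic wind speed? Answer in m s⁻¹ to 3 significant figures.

8.25 m s⁻¹

Pressure gradient: |∂P/∂n| = 400 Pa / 338000 m = 1.18×10⁻³ Pa/m
Geostrophic balance (pressure-gradient force = Coriolis force):
V_g = (1/(fρ)) |∂P/∂n| = 1.18×10⁻³ / (1.34×10⁻⁴ × 1.07) = 8.25 m/s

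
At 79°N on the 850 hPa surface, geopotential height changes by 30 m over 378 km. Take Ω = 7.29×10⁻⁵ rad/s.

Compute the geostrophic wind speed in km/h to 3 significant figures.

Coriolis parameter at 79°N:
f = 2Ω sin φ = 2 × 7.29×10⁻⁵ × sin 79° = 1.43×10⁻⁴ s⁻¹
Height gradient: |∂Z/∂n| = 30 m / 378000 m = 7.94×10⁻⁵
On a pressure surface, geostrophic balance gives V_g = (g/f)|∂Z/∂n|:
V_g = 9.81 × 7.94×10⁻⁵ / 1.43×10⁻⁴ = 5.44 m/s
Converting: 5.44 m/s × 3.6 = 19.6 km/h

19.6 km/h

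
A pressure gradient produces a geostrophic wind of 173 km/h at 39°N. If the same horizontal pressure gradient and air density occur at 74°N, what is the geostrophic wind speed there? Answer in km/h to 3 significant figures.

With the same pressure gradient and density, V_g ∝ 1/f ∝ 1/sin φ.
V₂ = V₁ · sin φ₁ / sin φ₂ = 173 × sin 39° / sin 74°
V₂ = 173 × 0.6293/0.9613 = 113 km/h

113 km/h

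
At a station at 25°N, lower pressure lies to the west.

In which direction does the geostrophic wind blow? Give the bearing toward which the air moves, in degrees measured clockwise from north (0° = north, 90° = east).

000°

The pressure-gradient force points toward the west (bearing 270°).
Geostrophic balance: in the Northern Hemisphere the Coriolis force deflects motion to the right, so the geostrophic wind blows 90° to the right of the pressure-gradient force (low pressure on the left).
Rotating 270° by 90° clockwise gives 000° — the wind blows toward the north.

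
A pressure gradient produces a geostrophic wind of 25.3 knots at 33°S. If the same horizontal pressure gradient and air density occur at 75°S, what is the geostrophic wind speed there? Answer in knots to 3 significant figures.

With the same pressure gradient and density, V_g ∝ 1/f ∝ 1/sin φ.
V₂ = V₁ · sin φ₁ / sin φ₂ = 25.3 × sin 33° / sin 75°
V₂ = 25.3 × 0.5446/0.9659 = 14.3 knots

14.3 knots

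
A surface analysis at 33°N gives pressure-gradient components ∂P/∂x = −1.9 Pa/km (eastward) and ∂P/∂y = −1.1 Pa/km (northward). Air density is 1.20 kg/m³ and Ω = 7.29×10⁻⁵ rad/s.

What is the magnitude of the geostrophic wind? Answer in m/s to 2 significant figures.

Coriolis parameter at 33°N:
f = 2Ω sin φ = 2 × 7.29×10⁻⁵ × sin 33° = 7.94×10⁻⁵ s⁻¹
Component geostrophic relations (x east, y north):
u_g = −(1/(fρ)) ∂P/∂y,  v_g = (1/(fρ)) ∂P/∂x
u_g = −(−1.1×10⁻³)/(7.94×10⁻⁵ × 1.20) = 11.5 m/s;  v_g = (−1.9×10⁻³)/(7.94×10⁻⁵ × 1.20) = −19.9 m/s
|V_g| = √(u_g² + v_g²) = 23.0 m/s

23 m/s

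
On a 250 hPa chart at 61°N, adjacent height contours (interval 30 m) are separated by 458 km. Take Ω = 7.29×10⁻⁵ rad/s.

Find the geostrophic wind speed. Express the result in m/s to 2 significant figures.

Coriolis parameter at 61°N:
f = 2Ω sin φ = 2 × 7.29×10⁻⁵ × sin 61° = 1.28×10⁻⁴ s⁻¹
Height gradient: |∂Z/∂n| = 30 m / 458000 m = 6.55×10⁻⁵
On a pressure surface, geostrophic balance gives V_g = (g/f)|∂Z/∂n|:
V_g = 9.81 × 6.55×10⁻⁵ / 1.28×10⁻⁴ = 5.04 m/s

5.0 m/s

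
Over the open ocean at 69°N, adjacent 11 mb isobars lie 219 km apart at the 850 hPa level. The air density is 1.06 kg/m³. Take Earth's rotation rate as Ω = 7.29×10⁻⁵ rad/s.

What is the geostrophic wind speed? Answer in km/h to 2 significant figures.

130 km/h

Coriolis parameter at 69°N:
f = 2Ω sin φ = 2 × 7.29×10⁻⁵ × sin 69° = 1.36×10⁻⁴ s⁻¹
Pressure gradient: |∂P/∂n| = 1100 Pa / 219000 m = 5.02×10⁻³ Pa/m
Geostrophic balance (pressure-gradient force = Coriolis force):
V_g = (1/(fρ)) |∂P/∂n| = 5.02×10⁻³ / (1.36×10⁻⁴ × 1.06) = 34.8 m/s
Converting: 34.8 m/s × 3.6 = 130 km/h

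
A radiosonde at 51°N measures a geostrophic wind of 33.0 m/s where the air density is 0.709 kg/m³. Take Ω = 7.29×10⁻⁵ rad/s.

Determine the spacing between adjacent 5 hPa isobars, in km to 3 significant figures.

Coriolis parameter at 51°N:
f = 2Ω sin φ = 2 × 7.29×10⁻⁵ × sin 51° = 1.13×10⁻⁴ s⁻¹
Geostrophic balance rearranged: |∂P/∂n| = f ρ V_g
|∂P/∂n| = 1.13×10⁻⁴ × 0.709 × 33.0 = 2.65×10⁻³ Pa/m
Isobar spacing: Δn = ΔP/|∂P/∂n| = 500 Pa / 2.65×10⁻³ Pa/m = 188603 m ≈ 189 km

189 km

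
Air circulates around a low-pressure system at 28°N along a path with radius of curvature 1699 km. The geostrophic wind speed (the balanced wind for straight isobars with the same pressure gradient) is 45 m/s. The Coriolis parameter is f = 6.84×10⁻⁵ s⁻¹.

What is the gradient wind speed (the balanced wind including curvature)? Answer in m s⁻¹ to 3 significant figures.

34.7 m s⁻¹

Around a low, centrifugal force acts outward with Coriolis, so pressure-gradient force balances both:
(1/ρ)|∂P/∂n| = fV + V²/R  →  V² + fR·V − fR·V_g = 0
With fR = 6.84×10⁻⁵ × 1699×10³ m = 116 m/s:
V = [−fR + √((fR)² + 4 fR V_g)]/2 = [−116 + √(116² + 4×116×45)]/2 = 34.7 m/s
Subgeostrophic (V < V_g = 45 m/s), as expected around a low.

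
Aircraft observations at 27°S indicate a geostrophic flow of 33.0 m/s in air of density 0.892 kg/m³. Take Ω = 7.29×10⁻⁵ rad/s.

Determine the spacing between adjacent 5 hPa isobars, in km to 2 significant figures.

260 km

Coriolis parameter at 27°S:
f = 2Ω sin φ = 2 × 7.29×10⁻⁵ × sin 27° = 6.62×10⁻⁵ s⁻¹
Geostrophic balance rearranged: |∂P/∂n| = f ρ V_g
|∂P/∂n| = 6.62×10⁻⁵ × 0.892 × 33.0 = 1.95×10⁻³ Pa/m
Isobar spacing: Δn = ΔP/|∂P/∂n| = 500 Pa / 1.95×10⁻³ Pa/m = 256618 m ≈ 260 km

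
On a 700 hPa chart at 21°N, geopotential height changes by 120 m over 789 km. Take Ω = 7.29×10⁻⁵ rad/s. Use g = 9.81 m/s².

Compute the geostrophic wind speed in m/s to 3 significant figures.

Coriolis parameter at 21°N:
f = 2Ω sin φ = 2 × 7.29×10⁻⁵ × sin 21° = 5.23×10⁻⁵ s⁻¹
Height gradient: |∂Z/∂n| = 120 m / 789000 m = 1.52×10⁻⁴
On a pressure surface, geostrophic balance gives V_g = (g/f)|∂Z/∂n|:
V_g = 9.81 × 1.52×10⁻⁴ / 5.23×10⁻⁵ = 28.6 m/s

28.6 m/s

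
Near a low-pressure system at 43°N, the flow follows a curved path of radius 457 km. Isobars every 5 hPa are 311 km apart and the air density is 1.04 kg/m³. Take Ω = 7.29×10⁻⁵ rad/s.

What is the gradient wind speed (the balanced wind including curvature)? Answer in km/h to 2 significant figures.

Coriolis parameter at 43°N:
f = 2Ω sin φ = 2 × 7.29×10⁻⁵ × sin 43° = 9.94×10⁻⁵ s⁻¹
Pressure gradient: |∂P/∂n| = 500 Pa / 311000 m = 1.61×10⁻³ Pa/m
Geostrophic speed: V_g = |∂P/∂n|/(fρ) = 1.61×10⁻³/(9.94×10⁻⁵ × 1.04) = 15.5 m/s
Around a low, centrifugal force acts outward with Coriolis, so pressure-gradient force balances both:
(1/ρ)|∂P/∂n| = fV + V²/R  →  V² + fR·V − fR·V_g = 0
With fR = 9.94×10⁻⁵ × 457×10³ m = 45.4 m/s:
V = [−fR + √((fR)² + 4 fR V_g)]/2 = [−45.4 + √(45.4² + 4×45.4×15.5)]/2 = 12.2 m/s
Subgeostrophic (V < V_g = 15.5 m/s), as expected around a low.
Converting: 12.2 m/s × 3.6 = 44 km/h

44 km/h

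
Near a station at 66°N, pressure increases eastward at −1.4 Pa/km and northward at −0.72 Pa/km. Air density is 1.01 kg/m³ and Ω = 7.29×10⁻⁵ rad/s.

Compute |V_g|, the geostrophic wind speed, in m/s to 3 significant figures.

11.7 m/s

Coriolis parameter at 66°N:
f = 2Ω sin φ = 2 × 7.29×10⁻⁵ × sin 66° = 1.33×10⁻⁴ s⁻¹
Component geostrophic relations (x east, y north):
u_g = −(1/(fρ)) ∂P/∂y,  v_g = (1/(fρ)) ∂P/∂x
u_g = −(−0.72×10⁻³)/(1.33×10⁻⁴ × 1.01) = 5.35 m/s;  v_g = (−1.4×10⁻³)/(1.33×10⁻⁴ × 1.01) = −10.4 m/s
|V_g| = √(u_g² + v_g²) = 11.7 m/s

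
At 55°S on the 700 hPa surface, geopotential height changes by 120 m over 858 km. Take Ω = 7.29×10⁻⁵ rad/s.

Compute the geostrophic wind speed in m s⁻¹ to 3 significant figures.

Coriolis parameter at 55°S:
f = 2Ω sin φ = 2 × 7.29×10⁻⁵ × sin 55° = 1.19×10⁻⁴ s⁻¹
Height gradient: |∂Z/∂n| = 120 m / 858000 m = 1.40×10⁻⁴
On a pressure surface, geostrophic balance gives V_g = (g/f)|∂Z/∂n|:
V_g = 9.81 × 1.40×10⁻⁴ / 1.19×10⁻⁴ = 11.5 m/s

11.5 m s⁻¹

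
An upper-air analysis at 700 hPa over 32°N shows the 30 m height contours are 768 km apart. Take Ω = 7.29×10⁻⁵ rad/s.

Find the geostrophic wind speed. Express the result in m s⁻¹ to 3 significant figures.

4.96 m s⁻¹

Coriolis parameter at 32°N:
f = 2Ω sin φ = 2 × 7.29×10⁻⁵ × sin 32° = 7.73×10⁻⁵ s⁻¹
Height gradient: |∂Z/∂n| = 30 m / 768000 m = 3.91×10⁻⁵
On a pressure surface, geostrophic balance gives V_g = (g/f)|∂Z/∂n|:
V_g = 9.81 × 3.91×10⁻⁵ / 7.73×10⁻⁵ = 4.96 m/s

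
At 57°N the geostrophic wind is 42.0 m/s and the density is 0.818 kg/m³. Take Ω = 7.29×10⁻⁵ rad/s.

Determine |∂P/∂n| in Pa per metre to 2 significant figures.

4.2×10⁻³ Pa/m

Coriolis parameter at 57°N:
f = 2Ω sin φ = 2 × 7.29×10⁻⁵ × sin 57° = 1.22×10⁻⁴ s⁻¹
Geostrophic balance rearranged: |∂P/∂n| = f ρ V_g
|∂P/∂n| = 1.22×10⁻⁴ × 0.818 × 42.0 = 4.20×10⁻³ Pa/m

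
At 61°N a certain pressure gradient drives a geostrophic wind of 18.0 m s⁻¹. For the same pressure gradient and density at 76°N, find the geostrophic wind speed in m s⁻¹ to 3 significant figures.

With the same pressure gradient and density, V_g ∝ 1/f ∝ 1/sin φ.
V₂ = V₁ · sin φ₁ / sin φ₂ = 18.0 × sin 61° / sin 76°
V₂ = 18.0 × 0.8746/0.9703 = 16.2 m s⁻¹

16.2 m s⁻¹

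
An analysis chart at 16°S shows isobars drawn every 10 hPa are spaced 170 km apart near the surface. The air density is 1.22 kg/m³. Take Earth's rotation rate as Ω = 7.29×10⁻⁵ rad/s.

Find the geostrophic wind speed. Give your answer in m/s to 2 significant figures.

Coriolis parameter at 16°S:
f = 2Ω sin φ = 2 × 7.29×10⁻⁵ × sin 16° = 4.02×10⁻⁵ s⁻¹
Pressure gradient: |∂P/∂n| = 1000 Pa / 170000 m = 5.88×10⁻³ Pa/m
Geostrophic balance (pressure-gradient force = Coriolis force):
V_g = (1/(fρ)) |∂P/∂n| = 5.88×10⁻³ / (4.02×10⁻⁵ × 1.22) = 120 m/s

120 m/s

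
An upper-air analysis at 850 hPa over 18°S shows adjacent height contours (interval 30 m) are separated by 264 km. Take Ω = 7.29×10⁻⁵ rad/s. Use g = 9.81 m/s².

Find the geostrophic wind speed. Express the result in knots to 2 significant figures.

Coriolis parameter at 18°S:
f = 2Ω sin φ = 2 × 7.29×10⁻⁵ × sin 18° = 4.51×10⁻⁵ s⁻¹
Height gradient: |∂Z/∂n| = 30 m / 264000 m = 1.14×10⁻⁴
On a pressure surface, geostrophic balance gives V_g = (g/f)|∂Z/∂n|:
V_g = 9.81 × 1.14×10⁻⁴ / 4.51×10⁻⁵ = 24.7 m/s
Converting: 24.7 m/s × 1.944 = 48 knots

48 knots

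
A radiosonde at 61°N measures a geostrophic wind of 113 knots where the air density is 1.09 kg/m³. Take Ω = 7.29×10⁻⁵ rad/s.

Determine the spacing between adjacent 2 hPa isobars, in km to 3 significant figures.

24.8 km

Coriolis parameter at 61°N:
f = 2Ω sin φ = 2 × 7.29×10⁻⁵ × sin 61° = 1.28×10⁻⁴ s⁻¹
Wind speed in SI: 113 knots = 58.1 m/s
Geostrophic balance rearranged: |∂P/∂n| = f ρ V_g
|∂P/∂n| = 1.28×10⁻⁴ × 1.09 × 58.1 = 8.08×10⁻³ Pa/m
Isobar spacing: Δn = ΔP/|∂P/∂n| = 200 Pa / 8.08×10⁻³ Pa/m = 24752 m ≈ 24.8 km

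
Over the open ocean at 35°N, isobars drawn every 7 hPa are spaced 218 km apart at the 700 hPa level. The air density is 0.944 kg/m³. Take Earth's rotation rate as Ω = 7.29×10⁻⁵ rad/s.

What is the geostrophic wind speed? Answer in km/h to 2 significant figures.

Coriolis parameter at 35°N:
f = 2Ω sin φ = 2 × 7.29×10⁻⁵ × sin 35° = 8.36×10⁻⁵ s⁻¹
Pressure gradient: |∂P/∂n| = 700 Pa / 218000 m = 3.21×10⁻³ Pa/m
Geostrophic balance (pressure-gradient force = Coriolis force):
V_g = (1/(fρ)) |∂P/∂n| = 3.21×10⁻³ / (8.36×10⁻⁵ × 0.944) = 40.7 m/s
Converting: 40.7 m/s × 3.6 = 150 km/h

150 km/h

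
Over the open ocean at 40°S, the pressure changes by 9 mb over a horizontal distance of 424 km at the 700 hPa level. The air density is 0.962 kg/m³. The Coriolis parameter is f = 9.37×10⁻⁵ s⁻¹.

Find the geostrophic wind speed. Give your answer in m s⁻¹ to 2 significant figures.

24 m s⁻¹

Pressure gradient: |∂P/∂n| = 900 Pa / 424000 m = 2.12×10⁻³ Pa/m
Geostrophic balance (pressure-gradient force = Coriolis force):
V_g = (1/(fρ)) |∂P/∂n| = 2.12×10⁻³ / (9.37×10⁻⁵ × 0.962) = 23.5 m/s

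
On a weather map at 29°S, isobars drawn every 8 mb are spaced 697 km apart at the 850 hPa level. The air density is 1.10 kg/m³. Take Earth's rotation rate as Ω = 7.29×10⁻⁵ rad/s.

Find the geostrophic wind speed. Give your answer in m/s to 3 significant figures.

Coriolis parameter at 29°S:
f = 2Ω sin φ = 2 × 7.29×10⁻⁵ × sin 29° = 7.07×10⁻⁵ s⁻¹
Pressure gradient: |∂P/∂n| = 800 Pa / 697000 m = 1.15×10⁻³ Pa/m
Geostrophic balance (pressure-gradient force = Coriolis force):
V_g = (1/(fρ)) |∂P/∂n| = 1.15×10⁻³ / (7.07×10⁻⁵ × 1.10) = 14.8 m/s

14.8 m/s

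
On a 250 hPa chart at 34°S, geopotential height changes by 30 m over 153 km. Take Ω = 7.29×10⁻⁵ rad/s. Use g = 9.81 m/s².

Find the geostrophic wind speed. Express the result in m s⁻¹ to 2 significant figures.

24 m s⁻¹

Coriolis parameter at 34°S:
f = 2Ω sin φ = 2 × 7.29×10⁻⁵ × sin 34° = 8.15×10⁻⁵ s⁻¹
Height gradient: |∂Z/∂n| = 30 m / 153000 m = 1.96×10⁻⁴
On a pressure surface, geostrophic balance gives V_g = (g/f)|∂Z/∂n|:
V_g = 9.81 × 1.96×10⁻⁴ / 8.15×10⁻⁵ = 23.6 m/s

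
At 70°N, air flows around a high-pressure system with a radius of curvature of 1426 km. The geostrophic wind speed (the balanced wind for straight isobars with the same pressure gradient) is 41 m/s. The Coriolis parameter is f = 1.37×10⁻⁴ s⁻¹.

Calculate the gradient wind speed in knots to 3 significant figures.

114 knots

Around a high, pressure-gradient force acts outward with centrifugal, so Coriolis balances both:
fV = (1/ρ)|∂P/∂n| + V²/R  →  V² − fR·V + fR·V_g = 0
With fR = 1.37×10⁻⁴ × 1426×10³ m = 195 m/s:
V = [fR − √((fR)² − 4 fR V_g)]/2 = [195 − √(195² − 4×195×41)]/2 = 58.5 m/s
Supergeostrophic (V > V_g = 41 m/s), as expected around a high.
Converting: 58.5 m/s × 1.944 = 114 knots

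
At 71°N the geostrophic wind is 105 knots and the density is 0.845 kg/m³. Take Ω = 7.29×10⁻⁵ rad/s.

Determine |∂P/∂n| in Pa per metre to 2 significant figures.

6.3×10⁻³ Pa/m

Coriolis parameter at 71°N:
f = 2Ω sin φ = 2 × 7.29×10⁻⁵ × sin 71° = 1.38×10⁻⁴ s⁻¹
Wind speed in SI: 105 knots = 54.0 m/s
Geostrophic balance rearranged: |∂P/∂n| = f ρ V_g
|∂P/∂n| = 1.38×10⁻⁴ × 0.845 × 54.0 = 6.29×10⁻³ Pa/m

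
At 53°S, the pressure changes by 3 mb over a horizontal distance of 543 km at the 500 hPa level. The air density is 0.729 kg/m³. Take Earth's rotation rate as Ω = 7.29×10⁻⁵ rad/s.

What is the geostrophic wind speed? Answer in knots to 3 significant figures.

Coriolis parameter at 53°S:
f = 2Ω sin φ = 2 × 7.29×10⁻⁵ × sin 53° = 1.16×10⁻⁴ s⁻¹
Pressure gradient: |∂P/∂n| = 300 Pa / 543000 m = 5.52×10⁻⁴ Pa/m
Geostrophic balance (pressure-gradient force = Coriolis force):
V_g = (1/(fρ)) |∂P/∂n| = 5.52×10⁻⁴ / (1.16×10⁻⁴ × 0.729) = 6.51 m/s
Converting: 6.51 m/s × 1.944 = 12.7 knots

12.7 knots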